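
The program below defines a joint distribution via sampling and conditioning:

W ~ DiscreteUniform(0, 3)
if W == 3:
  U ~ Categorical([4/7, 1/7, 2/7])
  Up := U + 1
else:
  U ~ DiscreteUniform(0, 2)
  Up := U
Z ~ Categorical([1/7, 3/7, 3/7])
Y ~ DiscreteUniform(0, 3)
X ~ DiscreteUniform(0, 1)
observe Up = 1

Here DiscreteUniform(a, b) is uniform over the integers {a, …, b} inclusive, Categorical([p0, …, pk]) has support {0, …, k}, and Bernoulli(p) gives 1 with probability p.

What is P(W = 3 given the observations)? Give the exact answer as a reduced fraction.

P(W = 3 | obs) = 4/11

Enumerate traces; 96 have nonzero weight after conditioning:
  (W=0, U=1, Z=0, Y=0, X=0) weight 1/672
  (W=0, U=1, Z=0, Y=0, X=1) weight 1/672
  (W=0, U=1, Z=0, Y=1, X=0) weight 1/672
  (W=0, U=1, Z=0, Y=1, X=1) weight 1/672
  (W=0, U=1, Z=0, Y=2, X=0) weight 1/672
  (W=0, U=1, Z=0, Y=2, X=1) weight 1/672
  (W=0, U=1, Z=0, Y=3, X=0) weight 1/672
  (W=0, U=1, Z=0, Y=3, X=1) weight 1/672
  (W=1, U=1, Z=0, Y=0, X=0) weight 1/672
  (W=2, U=1, Z=0, Y=0, X=0) weight 1/672
  … 86 more
Group by W:
  weight(W=0) = 1/12
  weight(W=1) = 1/12
  weight(W=2) = 1/12
  weight(W=3) = 1/7
Total weight = 1/12 + 1/12 + 1/12 + 1/7 = 11/28
P(W=0 | obs) = 1/12 / 11/28 = 7/33
P(W=1 | obs) = 1/12 / 11/28 = 7/33
P(W=2 | obs) = 1/12 / 11/28 = 7/33
P(W=3 | obs) = 1/7 / 11/28 = 4/11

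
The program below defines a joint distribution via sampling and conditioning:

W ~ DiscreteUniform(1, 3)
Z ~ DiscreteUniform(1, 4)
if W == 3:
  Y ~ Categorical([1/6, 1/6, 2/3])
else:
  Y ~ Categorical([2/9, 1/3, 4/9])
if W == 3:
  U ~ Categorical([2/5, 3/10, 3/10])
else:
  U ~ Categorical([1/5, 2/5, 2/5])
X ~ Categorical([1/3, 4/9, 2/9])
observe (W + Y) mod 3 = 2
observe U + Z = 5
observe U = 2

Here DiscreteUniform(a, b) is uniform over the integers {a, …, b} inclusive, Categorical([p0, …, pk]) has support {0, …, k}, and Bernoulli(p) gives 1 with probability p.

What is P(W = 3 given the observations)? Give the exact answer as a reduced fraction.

Enumerate traces; 9 have nonzero weight after conditioning:
  (W=1, Z=3, Y=1, U=2, X=0) weight 1/270
  (W=1, Z=3, Y=1, U=2, X=1) weight 2/405
  (W=1, Z=3, Y=1, U=2, X=2) weight 1/405
  (W=2, Z=3, Y=0, U=2, X=0) weight 1/405
  (W=2, Z=3, Y=0, U=2, X=1) weight 4/1215
  (W=2, Z=3, Y=0, U=2, X=2) weight 2/1215
  (W=3, Z=3, Y=2, U=2, X=0) weight 1/180
  (W=3, Z=3, Y=2, U=2, X=1) weight 1/135
  … 1 more
Group by W:
  weight(W=1) = 1/90
  weight(W=2) = 1/135
  weight(W=3) = 1/60
Total weight = 1/90 + 1/135 + 1/60 = 19/540
P(W=1 | obs) = 1/90 / 19/540 = 6/19
P(W=2 | obs) = 1/135 / 19/540 = 4/19
P(W=3 | obs) = 1/60 / 19/540 = 9/19

P(W = 3 | obs) = 9/19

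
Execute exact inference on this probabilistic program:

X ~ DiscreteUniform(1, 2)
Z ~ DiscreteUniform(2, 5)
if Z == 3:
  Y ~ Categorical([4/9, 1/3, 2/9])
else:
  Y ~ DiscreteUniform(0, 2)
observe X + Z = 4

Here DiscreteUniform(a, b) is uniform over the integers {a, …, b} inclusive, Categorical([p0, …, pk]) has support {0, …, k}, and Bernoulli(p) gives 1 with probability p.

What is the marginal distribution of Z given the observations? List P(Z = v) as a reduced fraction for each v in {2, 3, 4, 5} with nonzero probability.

Enumerate traces; 6 have nonzero weight after conditioning:
  (X=1, Z=3, Y=0) weight 1/18
  (X=1, Z=3, Y=1) weight 1/24
  (X=1, Z=3, Y=2) weight 1/36
  (X=2, Z=2, Y=0) weight 1/24
  (X=2, Z=2, Y=1) weight 1/24
  (X=2, Z=2, Y=2) weight 1/24
Group by Z:
  weight(Z=2) = 1/8
  weight(Z=3) = 1/8
Total weight = 1/8 + 1/8 = 1/4
P(Z=2 | obs) = 1/8 / 1/4 = 1/2
P(Z=3 | obs) = 1/8 / 1/4 = 1/2

P(Z=2) = 1/2, P(Z=3) = 1/2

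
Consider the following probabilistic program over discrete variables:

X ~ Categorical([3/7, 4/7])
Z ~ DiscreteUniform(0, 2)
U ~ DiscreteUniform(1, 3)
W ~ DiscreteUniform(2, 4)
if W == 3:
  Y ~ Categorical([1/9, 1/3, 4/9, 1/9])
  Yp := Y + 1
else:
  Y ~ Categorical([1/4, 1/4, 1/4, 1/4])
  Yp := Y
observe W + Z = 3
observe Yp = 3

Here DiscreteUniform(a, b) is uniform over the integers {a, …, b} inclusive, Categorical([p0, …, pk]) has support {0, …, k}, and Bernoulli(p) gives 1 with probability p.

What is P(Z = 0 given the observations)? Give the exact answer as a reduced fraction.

P(Z = 0 | obs) = 16/25

Enumerate traces; 12 have nonzero weight after conditioning:
  (X=0, Z=0, U=1, W=3, Y=2) weight 4/567
  (X=0, Z=0, U=2, W=3, Y=2) weight 4/567
  (X=0, Z=0, U=3, W=3, Y=2) weight 4/567
  (X=0, Z=1, U=1, W=2, Y=3) weight 1/252
  (X=0, Z=1, U=2, W=2, Y=3) weight 1/252
  (X=0, Z=1, U=3, W=2, Y=3) weight 1/252
  (X=1, Z=0, U=1, W=3, Y=2) weight 16/1701
  (X=1, Z=0, U=2, W=3, Y=2) weight 16/1701
  … 4 more
Group by Z:
  weight(Z=0) = 4/81
  weight(Z=1) = 1/36
Total weight = 4/81 + 1/36 = 25/324
P(Z=0 | obs) = 4/81 / 25/324 = 16/25
P(Z=1 | obs) = 1/36 / 25/324 = 9/25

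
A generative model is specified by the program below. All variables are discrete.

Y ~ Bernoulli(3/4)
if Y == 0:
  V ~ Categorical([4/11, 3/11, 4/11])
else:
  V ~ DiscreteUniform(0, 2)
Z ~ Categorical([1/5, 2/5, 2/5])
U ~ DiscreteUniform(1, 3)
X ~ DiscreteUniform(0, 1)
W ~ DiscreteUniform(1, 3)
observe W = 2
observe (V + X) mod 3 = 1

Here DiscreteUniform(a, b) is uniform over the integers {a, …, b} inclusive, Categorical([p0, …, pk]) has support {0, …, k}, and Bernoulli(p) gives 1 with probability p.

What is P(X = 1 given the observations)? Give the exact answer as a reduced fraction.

P(X = 1 | obs) = 15/29

Enumerate traces; 36 have nonzero weight after conditioning:
  (Y=0, V=0, Z=0, U=1, X=1, W=2) weight 1/990
  (Y=0, V=0, Z=0, U=2, X=1, W=2) weight 1/990
  (Y=0, V=0, Z=0, U=3, X=1, W=2) weight 1/990
  (Y=0, V=0, Z=1, U=1, X=1, W=2) weight 1/495
  (Y=0, V=0, Z=1, U=2, X=1, W=2) weight 1/495
  (Y=0, V=0, Z=1, U=3, X=1, W=2) weight 1/495
  (Y=0, V=0, Z=2, U=1, X=1, W=2) weight 1/495
  (Y=0, V=0, Z=2, U=2, X=1, W=2) weight 1/495
  (Y=0, V=1, Z=0, U=1, X=0, W=2) weight 1/1320
  … 27 more
Group by X:
  weight(X=0) = 7/132
  weight(X=1) = 5/88
Total weight = 7/132 + 5/88 = 29/264
P(X=0 | obs) = 7/132 / 29/264 = 14/29
P(X=1 | obs) = 5/88 / 29/264 = 15/29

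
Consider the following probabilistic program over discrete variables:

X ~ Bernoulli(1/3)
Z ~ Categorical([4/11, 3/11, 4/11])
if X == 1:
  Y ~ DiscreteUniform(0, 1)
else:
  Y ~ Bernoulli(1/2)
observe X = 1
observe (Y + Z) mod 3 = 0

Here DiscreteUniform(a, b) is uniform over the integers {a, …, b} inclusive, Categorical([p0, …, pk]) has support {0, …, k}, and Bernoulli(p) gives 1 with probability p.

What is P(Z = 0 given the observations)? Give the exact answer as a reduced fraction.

Enumerate traces; 2 have nonzero weight after conditioning:
  (X=1, Z=0, Y=0) weight 2/33
  (X=1, Z=2, Y=1) weight 2/33
Group by Z:
  weight(Z=0) = 2/33
  weight(Z=2) = 2/33
Total weight = 2/33 + 2/33 = 4/33
P(Z=0 | obs) = 2/33 / 4/33 = 1/2
P(Z=2 | obs) = 2/33 / 4/33 = 1/2

P(Z = 0 | obs) = 1/2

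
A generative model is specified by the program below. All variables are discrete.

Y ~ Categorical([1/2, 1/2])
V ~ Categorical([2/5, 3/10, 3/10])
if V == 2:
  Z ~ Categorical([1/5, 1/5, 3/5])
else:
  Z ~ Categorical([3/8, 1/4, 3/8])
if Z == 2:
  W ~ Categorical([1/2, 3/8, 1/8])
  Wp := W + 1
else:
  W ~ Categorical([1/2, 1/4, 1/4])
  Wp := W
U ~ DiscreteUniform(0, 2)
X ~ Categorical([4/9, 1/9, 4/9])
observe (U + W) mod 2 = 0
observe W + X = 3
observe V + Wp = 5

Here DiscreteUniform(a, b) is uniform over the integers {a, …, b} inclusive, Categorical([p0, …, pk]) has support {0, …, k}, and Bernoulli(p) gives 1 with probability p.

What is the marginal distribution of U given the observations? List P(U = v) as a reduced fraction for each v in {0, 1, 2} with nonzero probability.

Enumerate traces; 4 have nonzero weight after conditioning:
  (Y=0, V=2, Z=2, W=2, U=0, X=1) weight 1/2400
  (Y=0, V=2, Z=2, W=2, U=2, X=1) weight 1/2400
  (Y=1, V=2, Z=2, W=2, U=0, X=1) weight 1/2400
  (Y=1, V=2, Z=2, W=2, U=2, X=1) weight 1/2400
Group by U:
  weight(U=0) = 1/1200
  weight(U=2) = 1/1200
Total weight = 1/1200 + 1/1200 = 1/600
P(U=0 | obs) = 1/1200 / 1/600 = 1/2
P(U=2 | obs) = 1/1200 / 1/600 = 1/2

P(U=0) = 1/2, P(U=2) = 1/2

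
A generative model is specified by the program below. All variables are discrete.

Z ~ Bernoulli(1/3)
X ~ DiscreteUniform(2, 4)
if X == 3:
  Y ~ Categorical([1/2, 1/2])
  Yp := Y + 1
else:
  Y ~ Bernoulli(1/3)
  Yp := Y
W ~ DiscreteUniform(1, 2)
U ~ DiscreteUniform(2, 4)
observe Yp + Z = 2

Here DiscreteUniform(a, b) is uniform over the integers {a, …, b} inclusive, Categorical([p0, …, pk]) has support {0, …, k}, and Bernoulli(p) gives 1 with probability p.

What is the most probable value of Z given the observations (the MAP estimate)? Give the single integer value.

argmax_v P(Z = v | obs) = 1

Enumerate traces; 24 have nonzero weight after conditioning:
  (Z=0, X=3, Y=1, W=1, U=2) weight 1/54
  (Z=0, X=3, Y=1, W=1, U=3) weight 1/54
  (Z=0, X=3, Y=1, W=1, U=4) weight 1/54
  (Z=0, X=3, Y=1, W=2, U=2) weight 1/54
  (Z=0, X=3, Y=1, W=2, U=3) weight 1/54
  (Z=0, X=3, Y=1, W=2, U=4) weight 1/54
  (Z=1, X=2, Y=1, W=1, U=2) weight 1/162
  (Z=1, X=2, Y=1, W=1, U=3) weight 1/162
  … 16 more
Group by Z:
  weight(Z=0) = 1/9
  weight(Z=1) = 7/54
Total weight = 1/9 + 7/54 = 13/54
P(Z=0 | obs) = 1/9 / 13/54 = 6/13
P(Z=1 | obs) = 7/54 / 13/54 = 7/13
argmax = 1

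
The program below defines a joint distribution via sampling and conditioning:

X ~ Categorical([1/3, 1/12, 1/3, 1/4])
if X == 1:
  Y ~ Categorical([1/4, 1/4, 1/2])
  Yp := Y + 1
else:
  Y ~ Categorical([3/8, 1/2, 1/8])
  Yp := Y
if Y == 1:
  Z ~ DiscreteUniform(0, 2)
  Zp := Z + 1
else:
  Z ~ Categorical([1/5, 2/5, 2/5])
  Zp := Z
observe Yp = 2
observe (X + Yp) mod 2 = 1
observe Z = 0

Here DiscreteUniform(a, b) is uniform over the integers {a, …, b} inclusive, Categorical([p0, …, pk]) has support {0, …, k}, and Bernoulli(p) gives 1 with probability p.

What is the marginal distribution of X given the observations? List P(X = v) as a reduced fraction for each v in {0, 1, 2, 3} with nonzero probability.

P(X=1) = 10/19, P(X=3) = 9/19

Enumerate traces; 2 have nonzero weight after conditioning:
  (X=1, Y=1, Z=0) weight 1/144
  (X=3, Y=2, Z=0) weight 1/160
Group by X:
  weight(X=1) = 1/144
  weight(X=3) = 1/160
Total weight = 1/144 + 1/160 = 19/1440
P(X=1 | obs) = 1/144 / 19/1440 = 10/19
P(X=3 | obs) = 1/160 / 19/1440 = 9/19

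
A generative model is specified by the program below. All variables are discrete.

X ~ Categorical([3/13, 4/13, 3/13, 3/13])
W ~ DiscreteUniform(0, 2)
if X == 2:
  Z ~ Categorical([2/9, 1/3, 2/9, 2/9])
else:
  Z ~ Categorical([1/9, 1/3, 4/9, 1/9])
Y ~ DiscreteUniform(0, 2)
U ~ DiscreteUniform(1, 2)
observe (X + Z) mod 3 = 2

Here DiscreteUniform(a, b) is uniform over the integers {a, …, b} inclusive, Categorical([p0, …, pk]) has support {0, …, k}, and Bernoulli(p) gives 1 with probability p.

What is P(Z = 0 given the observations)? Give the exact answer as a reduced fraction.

Enumerate traces; 90 have nonzero weight after conditioning:
  (X=0, W=0, Z=2, Y=0, U=1) weight 2/351
  (X=0, W=0, Z=2, Y=0, U=2) weight 2/351
  (X=0, W=0, Z=2, Y=1, U=1) weight 2/351
  (X=0, W=0, Z=2, Y=1, U=2) weight 2/351
  (X=0, W=0, Z=2, Y=2, U=1) weight 2/351
  (X=0, W=0, Z=2, Y=2, U=2) weight 2/351
  (X=0, W=1, Z=2, Y=0, U=1) weight 2/351
  (X=0, W=1, Z=2, Y=0, U=2) weight 2/351
  (X=1, W=0, Z=1, Y=0, U=1) weight 2/351
  (X=2, W=0, Z=0, Y=0, U=1) weight 1/351
  … 80 more
Group by Z:
  weight(Z=0) = 2/39
  weight(Z=1) = 4/39
  weight(Z=2) = 8/39
  weight(Z=3) = 2/39
Total weight = 2/39 + 4/39 + 8/39 + 2/39 = 16/39
P(Z=0 | obs) = 2/39 / 16/39 = 1/8
P(Z=1 | obs) = 4/39 / 16/39 = 1/4
P(Z=2 | obs) = 8/39 / 16/39 = 1/2
P(Z=3 | obs) = 2/39 / 16/39 = 1/8

P(Z = 0 | obs) = 1/8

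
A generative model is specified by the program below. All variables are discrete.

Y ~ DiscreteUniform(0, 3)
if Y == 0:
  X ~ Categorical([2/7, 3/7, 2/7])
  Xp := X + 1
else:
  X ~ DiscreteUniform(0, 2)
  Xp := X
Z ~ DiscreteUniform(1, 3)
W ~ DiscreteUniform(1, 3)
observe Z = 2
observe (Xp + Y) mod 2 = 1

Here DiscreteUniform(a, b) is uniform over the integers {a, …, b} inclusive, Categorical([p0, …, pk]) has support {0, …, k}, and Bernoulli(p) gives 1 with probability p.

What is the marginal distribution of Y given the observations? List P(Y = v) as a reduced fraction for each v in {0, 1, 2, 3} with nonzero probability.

P(Y=0) = 12/47, P(Y=1) = 14/47, P(Y=2) = 7/47, P(Y=3) = 14/47

Enumerate traces; 21 have nonzero weight after conditioning:
  (Y=0, X=0, Z=2, W=1) weight 1/126
  (Y=0, X=0, Z=2, W=2) weight 1/126
  (Y=0, X=0, Z=2, W=3) weight 1/126
  (Y=0, X=2, Z=2, W=1) weight 1/126
  (Y=0, X=2, Z=2, W=2) weight 1/126
  (Y=0, X=2, Z=2, W=3) weight 1/126
  (Y=1, X=0, Z=2, W=1) weight 1/108
  (Y=1, X=0, Z=2, W=2) weight 1/108
  (Y=2, X=1, Z=2, W=1) weight 1/108
  (Y=3, X=0, Z=2, W=1) weight 1/108
  … 11 more
Group by Y:
  weight(Y=0) = 1/21
  weight(Y=1) = 1/18
  weight(Y=2) = 1/36
  weight(Y=3) = 1/18
Total weight = 1/21 + 1/18 + 1/36 + 1/18 = 47/252
P(Y=0 | obs) = 1/21 / 47/252 = 12/47
P(Y=1 | obs) = 1/18 / 47/252 = 14/47
P(Y=2 | obs) = 1/36 / 47/252 = 7/47
P(Y=3 | obs) = 1/18 / 47/252 = 14/47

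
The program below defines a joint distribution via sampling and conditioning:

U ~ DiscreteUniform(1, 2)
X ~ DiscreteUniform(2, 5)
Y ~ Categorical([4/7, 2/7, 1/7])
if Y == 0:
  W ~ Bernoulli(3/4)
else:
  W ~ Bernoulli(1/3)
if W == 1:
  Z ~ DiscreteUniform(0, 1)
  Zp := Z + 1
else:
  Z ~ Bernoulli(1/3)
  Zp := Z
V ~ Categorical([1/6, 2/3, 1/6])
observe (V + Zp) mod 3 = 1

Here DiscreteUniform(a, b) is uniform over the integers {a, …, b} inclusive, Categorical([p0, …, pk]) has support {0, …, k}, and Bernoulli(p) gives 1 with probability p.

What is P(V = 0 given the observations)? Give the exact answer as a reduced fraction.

Enumerate traces; 96 have nonzero weight after conditioning:
  (U=1, X=2, Y=0, W=0, Z=0, V=1) weight 1/126
  (U=1, X=2, Y=0, W=0, Z=1, V=0) weight 1/1008
  (U=1, X=2, Y=0, W=1, Z=0, V=0) weight 1/224
  (U=1, X=2, Y=0, W=1, Z=1, V=2) weight 1/224
  (U=1, X=2, Y=1, W=0, Z=0, V=1) weight 2/189
  (U=1, X=2, Y=1, W=0, Z=1, V=0) weight 1/756
  (U=1, X=2, Y=1, W=1, Z=0, V=0) weight 1/1008
  (U=1, X=2, Y=1, W=1, Z=1, V=2) weight 1/1008
  … 88 more
Group by V:
  weight(V=0) = 1/14
  weight(V=1) = 4/21
  weight(V=2) = 1/21
Total weight = 1/14 + 4/21 + 1/21 = 13/42
P(V=0 | obs) = 1/14 / 13/42 = 3/13
P(V=1 | obs) = 4/21 / 13/42 = 8/13
P(V=2 | obs) = 1/21 / 13/42 = 2/13

P(V = 0 | obs) = 3/13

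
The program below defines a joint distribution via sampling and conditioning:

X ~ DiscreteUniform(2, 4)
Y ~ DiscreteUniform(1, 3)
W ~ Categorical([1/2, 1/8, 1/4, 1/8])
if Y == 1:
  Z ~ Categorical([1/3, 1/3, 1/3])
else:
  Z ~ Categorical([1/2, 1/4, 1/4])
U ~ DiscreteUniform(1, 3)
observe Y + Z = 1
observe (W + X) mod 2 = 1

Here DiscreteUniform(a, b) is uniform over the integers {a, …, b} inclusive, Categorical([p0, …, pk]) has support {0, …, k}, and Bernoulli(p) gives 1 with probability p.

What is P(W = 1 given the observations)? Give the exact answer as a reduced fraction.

Enumerate traces; 18 have nonzero weight after conditioning:
  (X=2, Y=1, W=1, Z=0, U=1) weight 1/648
  (X=2, Y=1, W=1, Z=0, U=2) weight 1/648
  (X=2, Y=1, W=1, Z=0, U=3) weight 1/648
  (X=2, Y=1, W=3, Z=0, U=1) weight 1/648
  (X=2, Y=1, W=3, Z=0, U=2) weight 1/648
  (X=2, Y=1, W=3, Z=0, U=3) weight 1/648
  (X=3, Y=1, W=0, Z=0, U=1) weight 1/162
  (X=3, Y=1, W=0, Z=0, U=2) weight 1/162
  (X=3, Y=1, W=2, Z=0, U=1) weight 1/324
  … 9 more
Group by W:
  weight(W=0) = 1/54
  weight(W=1) = 1/108
  weight(W=2) = 1/108
  weight(W=3) = 1/108
Total weight = 1/54 + 1/108 + 1/108 + 1/108 = 5/108
P(W=0 | obs) = 1/54 / 5/108 = 2/5
P(W=1 | obs) = 1/108 / 5/108 = 1/5
P(W=2 | obs) = 1/108 / 5/108 = 1/5
P(W=3 | obs) = 1/108 / 5/108 = 1/5

P(W = 1 | obs) = 1/5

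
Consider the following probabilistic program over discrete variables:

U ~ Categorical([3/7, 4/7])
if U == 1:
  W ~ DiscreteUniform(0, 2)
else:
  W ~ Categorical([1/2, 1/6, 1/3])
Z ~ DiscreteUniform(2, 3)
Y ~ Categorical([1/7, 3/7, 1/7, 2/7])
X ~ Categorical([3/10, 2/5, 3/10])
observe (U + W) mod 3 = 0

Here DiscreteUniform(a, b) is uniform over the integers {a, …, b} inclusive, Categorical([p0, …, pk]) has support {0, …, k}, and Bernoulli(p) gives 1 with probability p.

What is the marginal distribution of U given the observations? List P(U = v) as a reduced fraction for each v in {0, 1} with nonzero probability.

P(U=0) = 9/17, P(U=1) = 8/17

Enumerate traces; 48 have nonzero weight after conditioning:
  (U=0, W=0, Z=2, Y=0, X=0) weight 9/1960
  (U=0, W=0, Z=2, Y=0, X=1) weight 3/490
  (U=0, W=0, Z=2, Y=0, X=2) weight 9/1960
  (U=0, W=0, Z=2, Y=1, X=0) weight 27/1960
  (U=0, W=0, Z=2, Y=1, X=1) weight 9/490
  (U=0, W=0, Z=2, Y=1, X=2) weight 27/1960
  (U=0, W=0, Z=2, Y=2, X=0) weight 9/1960
  (U=0, W=0, Z=2, Y=2, X=1) weight 3/490
  (U=1, W=2, Z=2, Y=0, X=0) weight 1/245
  … 39 more
Group by U:
  weight(U=0) = 3/14
  weight(U=1) = 4/21
Total weight = 3/14 + 4/21 = 17/42
P(U=0 | obs) = 3/14 / 17/42 = 9/17
P(U=1 | obs) = 4/21 / 17/42 = 8/17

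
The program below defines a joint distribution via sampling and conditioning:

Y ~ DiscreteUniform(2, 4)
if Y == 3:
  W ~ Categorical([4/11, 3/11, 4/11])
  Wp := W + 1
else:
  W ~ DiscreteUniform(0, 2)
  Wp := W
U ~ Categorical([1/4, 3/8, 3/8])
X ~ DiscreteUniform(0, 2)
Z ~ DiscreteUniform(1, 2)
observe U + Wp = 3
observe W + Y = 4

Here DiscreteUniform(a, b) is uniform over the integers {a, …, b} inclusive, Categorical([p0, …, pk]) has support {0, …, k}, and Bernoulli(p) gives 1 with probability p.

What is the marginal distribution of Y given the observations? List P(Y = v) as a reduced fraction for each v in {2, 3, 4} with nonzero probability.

Enumerate traces; 12 have nonzero weight after conditioning:
  (Y=2, W=2, U=1, X=0, Z=1) weight 1/144
  (Y=2, W=2, U=1, X=0, Z=2) weight 1/144
  (Y=2, W=2, U=1, X=1, Z=1) weight 1/144
  (Y=2, W=2, U=1, X=1, Z=2) weight 1/144
  (Y=2, W=2, U=1, X=2, Z=1) weight 1/144
  (Y=2, W=2, U=1, X=2, Z=2) weight 1/144
  (Y=3, W=1, U=1, X=0, Z=1) weight 1/176
  (Y=3, W=1, U=1, X=0, Z=2) weight 1/176
  … 4 more
Group by Y:
  weight(Y=2) = 1/24
  weight(Y=3) = 3/88
Total weight = 1/24 + 3/88 = 5/66
P(Y=2 | obs) = 1/24 / 5/66 = 11/20
P(Y=3 | obs) = 3/88 / 5/66 = 9/20

P(Y=2) = 11/20, P(Y=3) = 9/20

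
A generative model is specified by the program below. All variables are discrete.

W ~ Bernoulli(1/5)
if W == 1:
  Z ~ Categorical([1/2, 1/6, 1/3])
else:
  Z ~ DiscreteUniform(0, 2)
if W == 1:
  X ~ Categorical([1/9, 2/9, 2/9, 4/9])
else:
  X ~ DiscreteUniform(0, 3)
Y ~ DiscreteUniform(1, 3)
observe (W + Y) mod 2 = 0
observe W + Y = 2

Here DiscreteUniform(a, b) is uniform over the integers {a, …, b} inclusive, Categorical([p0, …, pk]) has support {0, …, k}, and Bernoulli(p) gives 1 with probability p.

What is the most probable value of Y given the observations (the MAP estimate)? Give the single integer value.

argmax_v P(Y = v | obs) = 2

Enumerate traces; 24 have nonzero weight after conditioning:
  (W=0, Z=0, X=0, Y=2) weight 1/45
  (W=0, Z=0, X=1, Y=2) weight 1/45
  (W=0, Z=0, X=2, Y=2) weight 1/45
  (W=0, Z=0, X=3, Y=2) weight 1/45
  (W=0, Z=1, X=0, Y=2) weight 1/45
  (W=0, Z=1, X=1, Y=2) weight 1/45
  (W=0, Z=1, X=2, Y=2) weight 1/45
  (W=0, Z=1, X=3, Y=2) weight 1/45
  (W=1, Z=0, X=0, Y=1) weight 1/270
  … 15 more
Group by Y:
  weight(Y=1) = 1/15
  weight(Y=2) = 4/15
Total weight = 1/15 + 4/15 = 1/3
P(Y=1 | obs) = 1/15 / 1/3 = 1/5
P(Y=2 | obs) = 4/15 / 1/3 = 4/5
argmax = 2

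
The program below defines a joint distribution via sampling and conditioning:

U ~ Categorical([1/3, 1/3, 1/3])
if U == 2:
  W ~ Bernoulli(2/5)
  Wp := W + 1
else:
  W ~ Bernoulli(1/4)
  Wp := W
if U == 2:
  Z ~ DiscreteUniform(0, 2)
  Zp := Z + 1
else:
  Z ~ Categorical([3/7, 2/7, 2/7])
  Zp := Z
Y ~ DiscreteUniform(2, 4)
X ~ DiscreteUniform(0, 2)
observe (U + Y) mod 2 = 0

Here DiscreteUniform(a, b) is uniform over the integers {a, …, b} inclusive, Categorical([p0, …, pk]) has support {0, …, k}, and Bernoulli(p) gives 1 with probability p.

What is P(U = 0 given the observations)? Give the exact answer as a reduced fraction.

P(U = 0 | obs) = 2/5

Enumerate traces; 90 have nonzero weight after conditioning:
  (U=0, W=0, Z=0, Y=2, X=0) weight 1/84
  (U=0, W=0, Z=0, Y=2, X=1) weight 1/84
  (U=0, W=0, Z=0, Y=2, X=2) weight 1/84
  (U=0, W=0, Z=0, Y=4, X=0) weight 1/84
  (U=0, W=0, Z=0, Y=4, X=1) weight 1/84
  (U=0, W=0, Z=0, Y=4, X=2) weight 1/84
  (U=0, W=0, Z=1, Y=2, X=0) weight 1/126
  (U=0, W=0, Z=1, Y=2, X=1) weight 1/126
  (U=1, W=0, Z=0, Y=3, X=0) weight 1/84
  (U=2, W=0, Z=0, Y=2, X=0) weight 1/135
  … 80 more
Group by U:
  weight(U=0) = 2/9
  weight(U=1) = 1/9
  weight(U=2) = 2/9
Total weight = 2/9 + 1/9 + 2/9 = 5/9
P(U=0 | obs) = 2/9 / 5/9 = 2/5
P(U=1 | obs) = 1/9 / 5/9 = 1/5
P(U=2 | obs) = 2/9 / 5/9 = 2/5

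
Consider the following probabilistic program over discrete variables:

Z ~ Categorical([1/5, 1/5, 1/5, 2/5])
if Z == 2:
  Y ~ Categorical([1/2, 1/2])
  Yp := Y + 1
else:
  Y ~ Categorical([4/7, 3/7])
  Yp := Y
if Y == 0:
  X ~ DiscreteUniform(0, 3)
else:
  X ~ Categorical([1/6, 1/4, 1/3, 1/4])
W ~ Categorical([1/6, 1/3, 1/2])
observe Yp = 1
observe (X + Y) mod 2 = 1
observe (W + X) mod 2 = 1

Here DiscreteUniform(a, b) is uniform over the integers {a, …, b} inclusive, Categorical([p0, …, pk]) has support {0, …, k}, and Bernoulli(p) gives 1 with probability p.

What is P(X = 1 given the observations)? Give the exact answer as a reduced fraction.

P(X = 1 | obs) = 7/38

Enumerate traces; 10 have nonzero weight after conditioning:
  (Z=0, Y=1, X=0, W=1) weight 1/210
  (Z=0, Y=1, X=2, W=1) weight 1/105
  (Z=1, Y=1, X=0, W=1) weight 1/210
  (Z=1, Y=1, X=2, W=1) weight 1/105
  (Z=2, Y=0, X=1, W=0) weight 1/240
  (Z=2, Y=0, X=1, W=2) weight 1/80
  (Z=2, Y=0, X=3, W=0) weight 1/240
  (Z=2, Y=0, X=3, W=2) weight 1/80
  … 2 more
Group by X:
  weight(X=0) = 2/105
  weight(X=1) = 1/60
  weight(X=2) = 4/105
  weight(X=3) = 1/60
Total weight = 2/105 + 1/60 + 4/105 + 1/60 = 19/210
P(X=0 | obs) = 2/105 / 19/210 = 4/19
P(X=1 | obs) = 1/60 / 19/210 = 7/38
P(X=2 | obs) = 4/105 / 19/210 = 8/19
P(X=3 | obs) = 1/60 / 19/210 = 7/38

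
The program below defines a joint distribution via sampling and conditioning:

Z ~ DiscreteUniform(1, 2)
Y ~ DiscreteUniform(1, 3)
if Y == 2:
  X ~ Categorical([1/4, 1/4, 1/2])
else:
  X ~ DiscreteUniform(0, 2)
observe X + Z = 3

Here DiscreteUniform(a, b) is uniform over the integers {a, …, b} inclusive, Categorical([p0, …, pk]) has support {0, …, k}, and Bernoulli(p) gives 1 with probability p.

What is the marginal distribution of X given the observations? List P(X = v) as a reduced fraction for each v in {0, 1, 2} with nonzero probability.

P(X=1) = 11/25, P(X=2) = 14/25

Enumerate traces; 6 have nonzero weight after conditioning:
  (Z=1, Y=1, X=2) weight 1/18
  (Z=1, Y=2, X=2) weight 1/12
  (Z=1, Y=3, X=2) weight 1/18
  (Z=2, Y=1, X=1) weight 1/18
  (Z=2, Y=2, X=1) weight 1/24
  (Z=2, Y=3, X=1) weight 1/18
Group by X:
  weight(X=1) = 11/72
  weight(X=2) = 7/36
Total weight = 11/72 + 7/36 = 25/72
P(X=1 | obs) = 11/72 / 25/72 = 11/25
P(X=2 | obs) = 7/36 / 25/72 = 14/25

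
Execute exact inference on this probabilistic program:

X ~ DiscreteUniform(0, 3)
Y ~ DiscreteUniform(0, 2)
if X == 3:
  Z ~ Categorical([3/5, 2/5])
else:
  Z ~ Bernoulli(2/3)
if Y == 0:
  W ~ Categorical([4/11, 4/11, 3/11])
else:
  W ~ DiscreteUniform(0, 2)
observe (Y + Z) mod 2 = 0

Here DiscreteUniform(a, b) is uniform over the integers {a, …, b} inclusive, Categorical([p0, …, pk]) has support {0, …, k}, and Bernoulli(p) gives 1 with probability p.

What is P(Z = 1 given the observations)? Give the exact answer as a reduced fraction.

Enumerate traces; 36 have nonzero weight after conditioning:
  (X=0, Y=0, Z=0, W=0) weight 1/99
  (X=0, Y=0, Z=0, W=1) weight 1/99
  (X=0, Y=0, Z=0, W=2) weight 1/132
  (X=0, Y=1, Z=1, W=0) weight 1/54
  (X=0, Y=1, Z=1, W=1) weight 1/54
  (X=0, Y=1, Z=1, W=2) weight 1/54
  (X=0, Y=2, Z=0, W=0) weight 1/108
  (X=0, Y=2, Z=0, W=1) weight 1/108
  … 28 more
Group by Z:
  weight(Z=0) = 4/15
  weight(Z=1) = 1/5
Total weight = 4/15 + 1/5 = 7/15
P(Z=0 | obs) = 4/15 / 7/15 = 4/7
P(Z=1 | obs) = 1/5 / 7/15 = 3/7

P(Z = 1 | obs) = 3/7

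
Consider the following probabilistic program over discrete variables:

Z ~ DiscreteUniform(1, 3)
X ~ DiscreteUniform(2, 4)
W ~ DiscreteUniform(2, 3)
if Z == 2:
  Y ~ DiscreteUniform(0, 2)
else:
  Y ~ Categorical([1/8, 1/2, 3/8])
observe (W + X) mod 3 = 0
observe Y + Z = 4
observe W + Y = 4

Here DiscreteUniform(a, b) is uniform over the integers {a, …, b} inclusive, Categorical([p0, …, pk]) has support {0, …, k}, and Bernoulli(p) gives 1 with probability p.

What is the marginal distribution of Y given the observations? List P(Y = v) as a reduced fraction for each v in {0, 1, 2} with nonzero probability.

Enumerate traces; 2 have nonzero weight after conditioning:
  (Z=2, X=4, W=2, Y=2) weight 1/54
  (Z=3, X=3, W=3, Y=1) weight 1/36
Group by Y:
  weight(Y=1) = 1/36
  weight(Y=2) = 1/54
Total weight = 1/36 + 1/54 = 5/108
P(Y=1 | obs) = 1/36 / 5/108 = 3/5
P(Y=2 | obs) = 1/54 / 5/108 = 2/5

P(Y=1) = 3/5, P(Y=2) = 2/5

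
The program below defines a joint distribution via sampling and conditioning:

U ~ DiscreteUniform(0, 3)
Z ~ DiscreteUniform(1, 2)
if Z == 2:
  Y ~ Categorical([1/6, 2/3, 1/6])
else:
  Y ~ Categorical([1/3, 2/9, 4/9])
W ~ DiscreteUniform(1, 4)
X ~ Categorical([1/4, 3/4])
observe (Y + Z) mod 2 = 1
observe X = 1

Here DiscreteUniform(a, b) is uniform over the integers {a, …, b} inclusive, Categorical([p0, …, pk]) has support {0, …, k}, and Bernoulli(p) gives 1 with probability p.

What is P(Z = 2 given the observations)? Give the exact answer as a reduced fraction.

Enumerate traces; 48 have nonzero weight after conditioning:
  (U=0, Z=1, Y=0, W=1, X=1) weight 1/128
  (U=0, Z=1, Y=0, W=2, X=1) weight 1/128
  (U=0, Z=1, Y=0, W=3, X=1) weight 1/128
  (U=0, Z=1, Y=0, W=4, X=1) weight 1/128
  (U=0, Z=1, Y=2, W=1, X=1) weight 1/96
  (U=0, Z=1, Y=2, W=2, X=1) weight 1/96
  (U=0, Z=1, Y=2, W=3, X=1) weight 1/96
  (U=0, Z=1, Y=2, W=4, X=1) weight 1/96
  (U=0, Z=2, Y=1, W=1, X=1) weight 1/64
  … 39 more
Group by Z:
  weight(Z=1) = 7/24
  weight(Z=2) = 1/4
Total weight = 7/24 + 1/4 = 13/24
P(Z=1 | obs) = 7/24 / 13/24 = 7/13
P(Z=2 | obs) = 1/4 / 13/24 = 6/13

P(Z = 2 | obs) = 6/13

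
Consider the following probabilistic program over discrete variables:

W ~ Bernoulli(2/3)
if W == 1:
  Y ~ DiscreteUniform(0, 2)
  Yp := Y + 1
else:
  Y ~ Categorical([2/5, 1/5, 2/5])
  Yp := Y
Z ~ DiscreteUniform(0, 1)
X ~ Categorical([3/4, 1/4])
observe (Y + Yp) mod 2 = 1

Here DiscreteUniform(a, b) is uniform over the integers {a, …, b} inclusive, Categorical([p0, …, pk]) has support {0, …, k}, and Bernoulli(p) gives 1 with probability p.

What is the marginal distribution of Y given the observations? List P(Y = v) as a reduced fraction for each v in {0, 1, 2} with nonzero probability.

P(Y=0) = 1/3, P(Y=1) = 1/3, P(Y=2) = 1/3

Enumerate traces; 12 have nonzero weight after conditioning:
  (W=1, Y=0, Z=0, X=0) weight 1/12
  (W=1, Y=0, Z=0, X=1) weight 1/36
  (W=1, Y=0, Z=1, X=0) weight 1/12
  (W=1, Y=0, Z=1, X=1) weight 1/36
  (W=1, Y=1, Z=0, X=0) weight 1/12
  (W=1, Y=1, Z=0, X=1) weight 1/36
  (W=1, Y=1, Z=1, X=0) weight 1/12
  (W=1, Y=1, Z=1, X=1) weight 1/36
  (W=1, Y=2, Z=0, X=0) weight 1/12
  … 3 more
Group by Y:
  weight(Y=0) = 2/9
  weight(Y=1) = 2/9
  weight(Y=2) = 2/9
Total weight = 2/9 + 2/9 + 2/9 = 2/3
P(Y=0 | obs) = 2/9 / 2/3 = 1/3
P(Y=1 | obs) = 2/9 / 2/3 = 1/3
P(Y=2 | obs) = 2/9 / 2/3 = 1/3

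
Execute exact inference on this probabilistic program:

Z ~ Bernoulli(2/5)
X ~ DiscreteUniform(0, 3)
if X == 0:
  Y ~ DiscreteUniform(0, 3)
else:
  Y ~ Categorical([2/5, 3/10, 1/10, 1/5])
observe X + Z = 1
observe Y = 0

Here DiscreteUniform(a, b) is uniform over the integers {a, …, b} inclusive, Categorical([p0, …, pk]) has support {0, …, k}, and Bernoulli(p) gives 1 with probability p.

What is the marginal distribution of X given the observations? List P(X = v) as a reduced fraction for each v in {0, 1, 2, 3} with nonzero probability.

P(X=0) = 5/17, P(X=1) = 12/17

Enumerate traces; 2 have nonzero weight after conditioning:
  (Z=0, X=1, Y=0) weight 3/50
  (Z=1, X=0, Y=0) weight 1/40
Group by X:
  weight(X=0) = 1/40
  weight(X=1) = 3/50
Total weight = 1/40 + 3/50 = 17/200
P(X=0 | obs) = 1/40 / 17/200 = 5/17
P(X=1 | obs) = 3/50 / 17/200 = 12/17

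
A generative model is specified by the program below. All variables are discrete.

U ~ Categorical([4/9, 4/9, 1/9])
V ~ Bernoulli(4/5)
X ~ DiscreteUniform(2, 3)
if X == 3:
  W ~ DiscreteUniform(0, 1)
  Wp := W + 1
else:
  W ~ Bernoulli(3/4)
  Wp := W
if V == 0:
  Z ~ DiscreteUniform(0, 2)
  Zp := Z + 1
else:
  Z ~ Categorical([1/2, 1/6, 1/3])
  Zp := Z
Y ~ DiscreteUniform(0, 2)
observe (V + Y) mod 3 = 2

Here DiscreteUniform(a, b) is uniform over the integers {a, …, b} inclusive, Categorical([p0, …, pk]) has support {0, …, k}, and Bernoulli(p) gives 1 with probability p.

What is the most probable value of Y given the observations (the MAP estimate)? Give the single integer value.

argmax_v P(Y = v | obs) = 1

Enumerate traces; 72 have nonzero weight after conditioning:
  (U=0, V=0, X=2, W=0, Z=0, Y=2) weight 1/810
  (U=0, V=0, X=2, W=0, Z=1, Y=2) weight 1/810
  (U=0, V=0, X=2, W=0, Z=2, Y=2) weight 1/810
  (U=0, V=0, X=2, W=1, Z=0, Y=2) weight 1/270
  (U=0, V=0, X=2, W=1, Z=1, Y=2) weight 1/270
  (U=0, V=0, X=2, W=1, Z=2, Y=2) weight 1/270
  (U=0, V=0, X=3, W=0, Z=0, Y=2) weight 1/405
  (U=0, V=0, X=3, W=0, Z=1, Y=2) weight 1/405
  (U=0, V=1, X=2, W=0, Z=0, Y=1) weight 1/135
  … 63 more
Group by Y:
  weight(Y=1) = 4/15
  weight(Y=2) = 1/15
Total weight = 4/15 + 1/15 = 1/3
P(Y=1 | obs) = 4/15 / 1/3 = 4/5
P(Y=2 | obs) = 1/15 / 1/3 = 1/5
argmax = 1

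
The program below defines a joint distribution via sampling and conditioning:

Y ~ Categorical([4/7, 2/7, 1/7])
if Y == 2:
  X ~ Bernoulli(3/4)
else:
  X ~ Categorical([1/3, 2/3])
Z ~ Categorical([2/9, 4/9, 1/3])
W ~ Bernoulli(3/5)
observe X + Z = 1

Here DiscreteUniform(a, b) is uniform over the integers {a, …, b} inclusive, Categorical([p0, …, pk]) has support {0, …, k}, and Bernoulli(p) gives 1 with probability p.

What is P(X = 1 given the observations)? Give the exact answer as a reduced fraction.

Enumerate traces; 12 have nonzero weight after conditioning:
  (Y=0, X=0, Z=1, W=0) weight 32/945
  (Y=0, X=0, Z=1, W=1) weight 16/315
  (Y=0, X=1, Z=0, W=0) weight 32/945
  (Y=0, X=1, Z=0, W=1) weight 16/315
  (Y=1, X=0, Z=1, W=0) weight 16/945
  (Y=1, X=0, Z=1, W=1) weight 8/315
  (Y=1, X=1, Z=0, W=0) weight 16/945
  (Y=1, X=1, Z=0, W=1) weight 8/315
  … 4 more
Group by X:
  weight(X=0) = 1/7
  weight(X=1) = 19/126
Total weight = 1/7 + 19/126 = 37/126
P(X=0 | obs) = 1/7 / 37/126 = 18/37
P(X=1 | obs) = 19/126 / 37/126 = 19/37

P(X = 1 | obs) = 19/37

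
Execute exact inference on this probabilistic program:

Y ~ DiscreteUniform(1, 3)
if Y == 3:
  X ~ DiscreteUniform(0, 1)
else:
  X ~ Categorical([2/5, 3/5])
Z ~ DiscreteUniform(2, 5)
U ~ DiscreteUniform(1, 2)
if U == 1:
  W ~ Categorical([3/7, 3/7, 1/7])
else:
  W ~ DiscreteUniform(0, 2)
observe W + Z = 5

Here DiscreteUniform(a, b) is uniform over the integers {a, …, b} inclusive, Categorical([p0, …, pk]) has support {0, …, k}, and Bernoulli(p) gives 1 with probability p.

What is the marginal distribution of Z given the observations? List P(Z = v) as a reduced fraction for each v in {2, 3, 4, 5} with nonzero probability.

Enumerate traces; 36 have nonzero weight after conditioning:
  (Y=1, X=0, Z=3, U=1, W=2) weight 1/420
  (Y=1, X=0, Z=3, U=2, W=2) weight 1/180
  (Y=1, X=0, Z=4, U=1, W=1) weight 1/140
  (Y=1, X=0, Z=4, U=2, W=1) weight 1/180
  (Y=1, X=0, Z=5, U=1, W=0) weight 1/140
  (Y=1, X=0, Z=5, U=2, W=0) weight 1/180
  (Y=1, X=1, Z=3, U=1, W=2) weight 1/280
  (Y=1, X=1, Z=3, U=2, W=2) weight 1/120
  … 28 more
Group by Z:
  weight(Z=3) = 5/84
  weight(Z=4) = 2/21
  weight(Z=5) = 2/21
Total weight = 5/84 + 2/21 + 2/21 = 1/4
P(Z=3 | obs) = 5/84 / 1/4 = 5/21
P(Z=4 | obs) = 2/21 / 1/4 = 8/21
P(Z=5 | obs) = 2/21 / 1/4 = 8/21

P(Z=3) = 5/21, P(Z=4) = 8/21, P(Z=5) = 8/21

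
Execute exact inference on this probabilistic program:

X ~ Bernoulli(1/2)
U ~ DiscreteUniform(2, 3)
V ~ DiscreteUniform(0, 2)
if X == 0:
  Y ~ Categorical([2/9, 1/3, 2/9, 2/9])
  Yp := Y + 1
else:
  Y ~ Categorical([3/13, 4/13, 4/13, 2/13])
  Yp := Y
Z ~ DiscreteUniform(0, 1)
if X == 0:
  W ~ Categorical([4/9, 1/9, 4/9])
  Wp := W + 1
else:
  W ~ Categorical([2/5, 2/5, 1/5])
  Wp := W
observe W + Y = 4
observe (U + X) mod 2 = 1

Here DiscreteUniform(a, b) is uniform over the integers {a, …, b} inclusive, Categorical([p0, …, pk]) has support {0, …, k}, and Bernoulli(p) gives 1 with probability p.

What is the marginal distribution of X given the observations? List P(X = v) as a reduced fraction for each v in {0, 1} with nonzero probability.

Enumerate traces; 24 have nonzero weight after conditioning:
  (X=0, U=3, V=0, Y=2, Z=0, W=2) weight 1/243
  (X=0, U=3, V=0, Y=2, Z=1, W=2) weight 1/243
  (X=0, U=3, V=0, Y=3, Z=0, W=1) weight 1/972
  (X=0, U=3, V=0, Y=3, Z=1, W=1) weight 1/972
  (X=0, U=3, V=1, Y=2, Z=0, W=2) weight 1/243
  (X=0, U=3, V=1, Y=2, Z=1, W=2) weight 1/243
  (X=0, U=3, V=1, Y=3, Z=0, W=1) weight 1/972
  (X=0, U=3, V=1, Y=3, Z=1, W=1) weight 1/972
  (X=1, U=2, V=0, Y=2, Z=0, W=2) weight 1/390
  … 15 more
Group by X:
  weight(X=0) = 5/162
  weight(X=1) = 2/65
Total weight = 5/162 + 2/65 = 649/10530
P(X=0 | obs) = 5/162 / 649/10530 = 325/649
P(X=1 | obs) = 2/65 / 649/10530 = 324/649

P(X=0) = 325/649, P(X=1) = 324/649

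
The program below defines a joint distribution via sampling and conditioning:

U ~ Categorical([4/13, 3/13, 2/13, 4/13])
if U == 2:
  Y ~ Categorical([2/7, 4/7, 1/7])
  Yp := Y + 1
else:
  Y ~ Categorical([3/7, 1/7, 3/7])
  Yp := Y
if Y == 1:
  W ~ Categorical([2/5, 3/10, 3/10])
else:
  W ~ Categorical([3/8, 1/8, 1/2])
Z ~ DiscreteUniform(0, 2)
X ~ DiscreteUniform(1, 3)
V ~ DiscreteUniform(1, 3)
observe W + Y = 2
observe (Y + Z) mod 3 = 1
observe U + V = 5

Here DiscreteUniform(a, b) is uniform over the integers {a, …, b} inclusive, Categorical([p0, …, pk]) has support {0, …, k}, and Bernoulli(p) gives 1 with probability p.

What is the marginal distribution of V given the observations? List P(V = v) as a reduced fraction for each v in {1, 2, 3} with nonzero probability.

Enumerate traces; 18 have nonzero weight after conditioning:
  (U=2, Y=0, W=2, Z=1, X=1, V=3) weight 2/2457
  (U=2, Y=0, W=2, Z=1, X=2, V=3) weight 2/2457
  (U=2, Y=0, W=2, Z=1, X=3, V=3) weight 2/2457
  (U=2, Y=1, W=1, Z=0, X=1, V=3) weight 4/4095
  (U=2, Y=1, W=1, Z=0, X=2, V=3) weight 4/4095
  (U=2, Y=1, W=1, Z=0, X=3, V=3) weight 4/4095
  (U=2, Y=2, W=0, Z=2, X=1, V=3) weight 1/3276
  (U=2, Y=2, W=0, Z=2, X=2, V=3) weight 1/3276
  (U=3, Y=0, W=2, Z=1, X=1, V=2) weight 2/819
  … 9 more
Group by V:
  weight(V=2) = 1/70
  weight(V=3) = 103/16380
Total weight = 1/70 + 103/16380 = 337/16380
P(V=2 | obs) = 1/70 / 337/16380 = 234/337
P(V=3 | obs) = 103/16380 / 337/16380 = 103/337

P(V=2) = 234/337, P(V=3) = 103/337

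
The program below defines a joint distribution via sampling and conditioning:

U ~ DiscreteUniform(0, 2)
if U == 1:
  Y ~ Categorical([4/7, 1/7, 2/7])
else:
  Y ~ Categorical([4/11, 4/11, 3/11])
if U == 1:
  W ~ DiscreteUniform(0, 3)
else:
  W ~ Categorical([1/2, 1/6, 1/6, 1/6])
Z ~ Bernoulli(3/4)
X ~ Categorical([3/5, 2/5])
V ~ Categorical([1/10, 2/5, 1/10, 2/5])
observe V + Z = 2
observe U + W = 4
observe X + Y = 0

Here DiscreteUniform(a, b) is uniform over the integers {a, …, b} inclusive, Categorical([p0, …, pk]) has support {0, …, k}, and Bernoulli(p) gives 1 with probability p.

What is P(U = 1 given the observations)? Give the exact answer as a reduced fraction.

Enumerate traces; 4 have nonzero weight after conditioning:
  (U=1, Y=0, W=3, Z=0, X=0, V=2) weight 1/1400
  (U=1, Y=0, W=3, Z=1, X=0, V=1) weight 3/350
  (U=2, Y=0, W=2, Z=0, X=0, V=2) weight 1/3300
  (U=2, Y=0, W=2, Z=1, X=0, V=1) weight 1/275
Group by U:
  weight(U=1) = 13/1400
  weight(U=2) = 13/3300
Total weight = 13/1400 + 13/3300 = 611/46200
P(U=1 | obs) = 13/1400 / 611/46200 = 33/47
P(U=2 | obs) = 13/3300 / 611/46200 = 14/47

P(U = 1 | obs) = 33/47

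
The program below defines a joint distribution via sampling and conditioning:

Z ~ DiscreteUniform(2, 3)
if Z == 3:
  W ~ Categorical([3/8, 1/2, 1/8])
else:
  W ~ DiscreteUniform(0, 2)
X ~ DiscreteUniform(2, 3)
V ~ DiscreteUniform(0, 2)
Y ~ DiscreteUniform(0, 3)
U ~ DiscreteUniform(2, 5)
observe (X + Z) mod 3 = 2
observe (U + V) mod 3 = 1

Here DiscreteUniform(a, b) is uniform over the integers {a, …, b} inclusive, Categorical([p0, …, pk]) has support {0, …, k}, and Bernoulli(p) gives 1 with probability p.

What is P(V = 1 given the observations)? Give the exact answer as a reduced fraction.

Enumerate traces; 96 have nonzero weight after conditioning:
  (Z=2, W=0, X=3, V=0, Y=0, U=4) weight 1/576
  (Z=2, W=0, X=3, V=0, Y=1, U=4) weight 1/576
  (Z=2, W=0, X=3, V=0, Y=2, U=4) weight 1/576
  (Z=2, W=0, X=3, V=0, Y=3, U=4) weight 1/576
  (Z=2, W=0, X=3, V=1, Y=0, U=3) weight 1/576
  (Z=2, W=0, X=3, V=1, Y=1, U=3) weight 1/576
  (Z=2, W=0, X=3, V=1, Y=2, U=3) weight 1/576
  (Z=2, W=0, X=3, V=1, Y=3, U=3) weight 1/576
  (Z=2, W=0, X=3, V=2, Y=0, U=2) weight 1/576
  … 87 more
Group by V:
  weight(V=0) = 1/24
  weight(V=1) = 1/24
  weight(V=2) = 1/12
Total weight = 1/24 + 1/24 + 1/12 = 1/6
P(V=0 | obs) = 1/24 / 1/6 = 1/4
P(V=1 | obs) = 1/24 / 1/6 = 1/4
P(V=2 | obs) = 1/12 / 1/6 = 1/2

P(V = 1 | obs) = 1/4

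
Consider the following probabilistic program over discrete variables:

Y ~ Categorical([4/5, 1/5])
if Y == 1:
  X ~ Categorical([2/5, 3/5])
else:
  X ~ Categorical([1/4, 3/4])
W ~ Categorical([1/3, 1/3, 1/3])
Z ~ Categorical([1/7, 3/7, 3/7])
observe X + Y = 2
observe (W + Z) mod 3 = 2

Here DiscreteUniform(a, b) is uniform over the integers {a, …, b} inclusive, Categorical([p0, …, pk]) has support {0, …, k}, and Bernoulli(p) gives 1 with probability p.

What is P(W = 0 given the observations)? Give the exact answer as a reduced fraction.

Enumerate traces; 3 have nonzero weight after conditioning:
  (Y=1, X=1, W=0, Z=2) weight 3/175
  (Y=1, X=1, W=1, Z=1) weight 3/175
  (Y=1, X=1, W=2, Z=0) weight 1/175
Group by W:
  weight(W=0) = 3/175
  weight(W=1) = 3/175
  weight(W=2) = 1/175
Total weight = 3/175 + 3/175 + 1/175 = 1/25
P(W=0 | obs) = 3/175 / 1/25 = 3/7
P(W=1 | obs) = 3/175 / 1/25 = 3/7
P(W=2 | obs) = 1/175 / 1/25 = 1/7

P(W = 0 | obs) = 3/7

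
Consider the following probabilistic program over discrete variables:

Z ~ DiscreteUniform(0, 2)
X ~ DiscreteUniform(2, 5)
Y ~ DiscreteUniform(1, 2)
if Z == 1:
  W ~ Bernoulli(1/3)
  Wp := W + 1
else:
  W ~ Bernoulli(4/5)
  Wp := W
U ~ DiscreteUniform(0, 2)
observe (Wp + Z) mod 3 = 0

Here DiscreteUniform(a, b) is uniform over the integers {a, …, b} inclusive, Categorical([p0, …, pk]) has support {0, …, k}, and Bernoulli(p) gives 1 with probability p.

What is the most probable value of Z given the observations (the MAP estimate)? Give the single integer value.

argmax_v P(Z = v | obs) = 2

Enumerate traces; 72 have nonzero weight after conditioning:
  (Z=0, X=2, Y=1, W=0, U=0) weight 1/360
  (Z=0, X=2, Y=1, W=0, U=1) weight 1/360
  (Z=0, X=2, Y=1, W=0, U=2) weight 1/360
  (Z=0, X=2, Y=2, W=0, U=0) weight 1/360
  (Z=0, X=2, Y=2, W=0, U=1) weight 1/360
  (Z=0, X=2, Y=2, W=0, U=2) weight 1/360
  (Z=0, X=3, Y=1, W=0, U=0) weight 1/360
  (Z=0, X=3, Y=1, W=0, U=1) weight 1/360
  (Z=1, X=2, Y=1, W=1, U=0) weight 1/216
  (Z=2, X=2, Y=1, W=1, U=0) weight 1/90
  … 62 more
Group by Z:
  weight(Z=0) = 1/15
  weight(Z=1) = 1/9
  weight(Z=2) = 4/15
Total weight = 1/15 + 1/9 + 4/15 = 4/9
P(Z=0 | obs) = 1/15 / 4/9 = 3/20
P(Z=1 | obs) = 1/9 / 4/9 = 1/4
P(Z=2 | obs) = 4/15 / 4/9 = 3/5
argmax = 2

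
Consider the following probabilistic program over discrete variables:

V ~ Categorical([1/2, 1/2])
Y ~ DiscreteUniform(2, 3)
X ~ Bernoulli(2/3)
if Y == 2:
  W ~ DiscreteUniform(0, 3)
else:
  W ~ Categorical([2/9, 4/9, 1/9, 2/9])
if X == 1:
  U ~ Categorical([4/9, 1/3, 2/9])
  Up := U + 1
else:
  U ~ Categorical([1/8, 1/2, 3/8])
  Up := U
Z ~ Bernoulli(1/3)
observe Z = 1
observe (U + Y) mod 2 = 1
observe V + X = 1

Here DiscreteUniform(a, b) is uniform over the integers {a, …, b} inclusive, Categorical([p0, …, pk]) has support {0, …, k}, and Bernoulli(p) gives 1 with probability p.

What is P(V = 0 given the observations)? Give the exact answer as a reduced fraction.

P(V = 0 | obs) = 2/3

Enumerate traces; 24 have nonzero weight after conditioning:
  (V=0, Y=2, X=1, W=0, U=1, Z=1) weight 1/216
  (V=0, Y=2, X=1, W=1, U=1, Z=1) weight 1/216
  (V=0, Y=2, X=1, W=2, U=1, Z=1) weight 1/216
  (V=0, Y=2, X=1, W=3, U=1, Z=1) weight 1/216
  (V=0, Y=3, X=1, W=0, U=0, Z=1) weight 4/729
  (V=0, Y=3, X=1, W=0, U=2, Z=1) weight 2/729
  (V=0, Y=3, X=1, W=1, U=0, Z=1) weight 8/729
  (V=0, Y=3, X=1, W=1, U=2, Z=1) weight 4/729
  (V=1, Y=2, X=0, W=0, U=1, Z=1) weight 1/288
  … 15 more
Group by V:
  weight(V=0) = 1/18
  weight(V=1) = 1/36
Total weight = 1/18 + 1/36 = 1/12
P(V=0 | obs) = 1/18 / 1/12 = 2/3
P(V=1 | obs) = 1/36 / 1/12 = 1/3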